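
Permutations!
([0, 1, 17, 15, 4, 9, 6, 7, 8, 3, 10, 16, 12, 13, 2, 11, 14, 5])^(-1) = [0, 1, 14, 9, 4, 17, 6, 7, 8, 5, 10, 15, 12, 13, 16, 3, 11, 2]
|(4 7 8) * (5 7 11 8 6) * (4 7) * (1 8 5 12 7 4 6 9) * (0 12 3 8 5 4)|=|(0 12 7 9 1 5 6 3 8)(4 11)|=18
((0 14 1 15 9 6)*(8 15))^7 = (15)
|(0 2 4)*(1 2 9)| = 5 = |(0 9 1 2 4)|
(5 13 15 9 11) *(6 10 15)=(5 13 6 10 15 9 11)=[0, 1, 2, 3, 4, 13, 10, 7, 8, 11, 15, 5, 12, 6, 14, 9]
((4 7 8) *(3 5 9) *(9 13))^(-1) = (3 9 13 5)(4 8 7)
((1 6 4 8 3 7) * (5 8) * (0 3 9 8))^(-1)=((0 3 7 1 6 4 5)(8 9))^(-1)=(0 5 4 6 1 7 3)(8 9)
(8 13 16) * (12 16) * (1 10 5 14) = (1 10 5 14)(8 13 12 16) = [0, 10, 2, 3, 4, 14, 6, 7, 13, 9, 5, 11, 16, 12, 1, 15, 8]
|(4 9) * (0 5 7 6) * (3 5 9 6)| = |(0 9 4 6)(3 5 7)| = 12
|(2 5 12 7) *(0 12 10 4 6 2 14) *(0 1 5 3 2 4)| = |(0 12 7 14 1 5 10)(2 3)(4 6)| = 14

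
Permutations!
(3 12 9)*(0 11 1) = (0 11 1)(3 12 9) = [11, 0, 2, 12, 4, 5, 6, 7, 8, 3, 10, 1, 9]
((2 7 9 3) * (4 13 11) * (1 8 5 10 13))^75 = (1 11 10 8 4 13 5)(2 3 9 7)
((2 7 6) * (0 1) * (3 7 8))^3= (0 1)(2 7 8 6 3)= ((0 1)(2 8 3 7 6))^3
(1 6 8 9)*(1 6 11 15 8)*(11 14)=(1 14 11 15 8 9 6)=[0, 14, 2, 3, 4, 5, 1, 7, 9, 6, 10, 15, 12, 13, 11, 8]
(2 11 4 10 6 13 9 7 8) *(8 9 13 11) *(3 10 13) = (2 8)(3 10 6 11 4 13)(7 9) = [0, 1, 8, 10, 13, 5, 11, 9, 2, 7, 6, 4, 12, 3]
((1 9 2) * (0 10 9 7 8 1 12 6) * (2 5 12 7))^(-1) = (0 6 12 5 9 10)(1 8 7 2)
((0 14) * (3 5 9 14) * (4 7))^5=((0 3 5 9 14)(4 7))^5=(14)(4 7)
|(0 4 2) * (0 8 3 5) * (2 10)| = 7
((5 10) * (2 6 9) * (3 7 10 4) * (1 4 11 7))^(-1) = (1 3 4)(2 9 6)(5 10 7 11)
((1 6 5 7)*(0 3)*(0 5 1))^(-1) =((0 3 5 7)(1 6))^(-1) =(0 7 5 3)(1 6)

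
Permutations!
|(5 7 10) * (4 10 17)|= 5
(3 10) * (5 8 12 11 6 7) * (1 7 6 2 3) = (1 7 5 8 12 11 2 3 10) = [0, 7, 3, 10, 4, 8, 6, 5, 12, 9, 1, 2, 11]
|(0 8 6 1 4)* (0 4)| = 4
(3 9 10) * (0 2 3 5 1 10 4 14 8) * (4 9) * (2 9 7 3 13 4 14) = [9, 10, 13, 14, 2, 1, 6, 3, 0, 7, 5, 11, 12, 4, 8] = (0 9 7 3 14 8)(1 10 5)(2 13 4)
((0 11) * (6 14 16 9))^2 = ((0 11)(6 14 16 9))^2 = (6 16)(9 14)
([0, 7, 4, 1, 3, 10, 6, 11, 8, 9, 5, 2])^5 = [0, 3, 11, 4, 2, 10, 6, 1, 8, 9, 5, 7]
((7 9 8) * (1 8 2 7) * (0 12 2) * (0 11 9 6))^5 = ((0 12 2 7 6)(1 8)(9 11))^5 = (12)(1 8)(9 11)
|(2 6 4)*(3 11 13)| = 3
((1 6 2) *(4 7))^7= (1 6 2)(4 7)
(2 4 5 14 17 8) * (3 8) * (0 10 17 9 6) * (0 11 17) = (0 10)(2 4 5 14 9 6 11 17 3 8) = [10, 1, 4, 8, 5, 14, 11, 7, 2, 6, 0, 17, 12, 13, 9, 15, 16, 3]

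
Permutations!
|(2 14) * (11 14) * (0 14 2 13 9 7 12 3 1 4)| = 18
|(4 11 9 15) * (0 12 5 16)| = 4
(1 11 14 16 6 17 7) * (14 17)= (1 11 17 7)(6 14 16)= [0, 11, 2, 3, 4, 5, 14, 1, 8, 9, 10, 17, 12, 13, 16, 15, 6, 7]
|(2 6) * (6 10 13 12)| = |(2 10 13 12 6)| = 5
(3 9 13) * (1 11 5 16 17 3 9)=(1 11 5 16 17 3)(9 13)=[0, 11, 2, 1, 4, 16, 6, 7, 8, 13, 10, 5, 12, 9, 14, 15, 17, 3]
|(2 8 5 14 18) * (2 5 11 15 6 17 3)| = |(2 8 11 15 6 17 3)(5 14 18)| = 21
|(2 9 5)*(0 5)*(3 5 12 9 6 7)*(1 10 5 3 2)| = 3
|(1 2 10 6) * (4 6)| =|(1 2 10 4 6)| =5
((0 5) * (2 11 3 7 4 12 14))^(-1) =(0 5)(2 14 12 4 7 3 11)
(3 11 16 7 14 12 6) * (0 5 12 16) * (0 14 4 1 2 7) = [5, 2, 7, 11, 1, 12, 3, 4, 8, 9, 10, 14, 6, 13, 16, 15, 0] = (0 5 12 6 3 11 14 16)(1 2 7 4)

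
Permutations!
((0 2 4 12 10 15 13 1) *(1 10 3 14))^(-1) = (0 1 14 3 12 4 2)(10 13 15)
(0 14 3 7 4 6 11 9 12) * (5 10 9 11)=(0 14 3 7 4 6 5 10 9 12)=[14, 1, 2, 7, 6, 10, 5, 4, 8, 12, 9, 11, 0, 13, 3]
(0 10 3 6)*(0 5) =(0 10 3 6 5) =[10, 1, 2, 6, 4, 0, 5, 7, 8, 9, 3]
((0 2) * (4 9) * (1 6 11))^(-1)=((0 2)(1 6 11)(4 9))^(-1)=(0 2)(1 11 6)(4 9)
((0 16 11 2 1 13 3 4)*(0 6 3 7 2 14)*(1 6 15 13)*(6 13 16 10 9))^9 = (0 14 11 16 15 4 3 6 9 10)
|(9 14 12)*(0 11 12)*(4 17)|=|(0 11 12 9 14)(4 17)|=10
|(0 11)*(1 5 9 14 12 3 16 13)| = 8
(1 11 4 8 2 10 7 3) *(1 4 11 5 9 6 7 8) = (11)(1 5 9 6 7 3 4)(2 10 8) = [0, 5, 10, 4, 1, 9, 7, 3, 2, 6, 8, 11]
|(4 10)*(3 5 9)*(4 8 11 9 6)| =8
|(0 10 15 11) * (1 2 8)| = |(0 10 15 11)(1 2 8)| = 12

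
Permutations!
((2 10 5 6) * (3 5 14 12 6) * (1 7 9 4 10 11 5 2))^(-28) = (1 10)(4 6)(7 14)(9 12)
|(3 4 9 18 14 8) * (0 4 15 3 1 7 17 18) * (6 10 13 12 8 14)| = 18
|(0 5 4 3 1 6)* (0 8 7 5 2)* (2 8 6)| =8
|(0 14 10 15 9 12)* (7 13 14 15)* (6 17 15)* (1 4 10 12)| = |(0 6 17 15 9 1 4 10 7 13 14 12)| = 12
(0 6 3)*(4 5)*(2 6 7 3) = (0 7 3)(2 6)(4 5) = [7, 1, 6, 0, 5, 4, 2, 3]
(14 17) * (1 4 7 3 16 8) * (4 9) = (1 9 4 7 3 16 8)(14 17) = [0, 9, 2, 16, 7, 5, 6, 3, 1, 4, 10, 11, 12, 13, 17, 15, 8, 14]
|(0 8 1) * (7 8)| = |(0 7 8 1)| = 4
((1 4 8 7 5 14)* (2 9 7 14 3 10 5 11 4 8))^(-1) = (1 14 8)(2 4 11 7 9)(3 5 10)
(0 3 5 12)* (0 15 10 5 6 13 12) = (0 3 6 13 12 15 10 5) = [3, 1, 2, 6, 4, 0, 13, 7, 8, 9, 5, 11, 15, 12, 14, 10]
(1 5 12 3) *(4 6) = (1 5 12 3)(4 6) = [0, 5, 2, 1, 6, 12, 4, 7, 8, 9, 10, 11, 3]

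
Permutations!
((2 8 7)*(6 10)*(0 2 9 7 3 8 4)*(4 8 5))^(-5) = (0 2 8 3 5 4)(6 10)(7 9)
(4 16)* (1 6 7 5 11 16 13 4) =(1 6 7 5 11 16)(4 13) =[0, 6, 2, 3, 13, 11, 7, 5, 8, 9, 10, 16, 12, 4, 14, 15, 1]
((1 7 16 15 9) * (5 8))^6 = (1 7 16 15 9)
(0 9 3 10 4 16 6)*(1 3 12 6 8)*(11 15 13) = [9, 3, 2, 10, 16, 5, 0, 7, 1, 12, 4, 15, 6, 11, 14, 13, 8] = (0 9 12 6)(1 3 10 4 16 8)(11 15 13)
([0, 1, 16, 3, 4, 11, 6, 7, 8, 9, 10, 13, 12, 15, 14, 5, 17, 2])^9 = (17)(5 11 13 15)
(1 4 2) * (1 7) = (1 4 2 7) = [0, 4, 7, 3, 2, 5, 6, 1]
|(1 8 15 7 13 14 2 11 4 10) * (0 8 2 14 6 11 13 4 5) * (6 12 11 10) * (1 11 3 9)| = 18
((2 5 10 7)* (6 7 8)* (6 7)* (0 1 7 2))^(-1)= (0 7 1)(2 8 10 5)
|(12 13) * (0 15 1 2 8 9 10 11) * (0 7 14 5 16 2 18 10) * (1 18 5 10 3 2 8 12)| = |(0 15 18 3 2 12 13 1 5 16 8 9)(7 14 10 11)| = 12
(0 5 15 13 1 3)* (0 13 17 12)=(0 5 15 17 12)(1 3 13)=[5, 3, 2, 13, 4, 15, 6, 7, 8, 9, 10, 11, 0, 1, 14, 17, 16, 12]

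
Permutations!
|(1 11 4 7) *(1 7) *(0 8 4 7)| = 6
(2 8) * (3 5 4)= (2 8)(3 5 4)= [0, 1, 8, 5, 3, 4, 6, 7, 2]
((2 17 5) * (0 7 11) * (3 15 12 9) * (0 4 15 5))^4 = ((0 7 11 4 15 12 9 3 5 2 17))^4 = (0 15 5 7 12 2 11 9 17 4 3)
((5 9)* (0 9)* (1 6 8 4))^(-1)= (0 5 9)(1 4 8 6)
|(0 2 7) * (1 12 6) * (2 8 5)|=|(0 8 5 2 7)(1 12 6)|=15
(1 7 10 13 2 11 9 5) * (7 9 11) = (1 9 5)(2 7 10 13) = [0, 9, 7, 3, 4, 1, 6, 10, 8, 5, 13, 11, 12, 2]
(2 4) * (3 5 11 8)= (2 4)(3 5 11 8)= [0, 1, 4, 5, 2, 11, 6, 7, 3, 9, 10, 8]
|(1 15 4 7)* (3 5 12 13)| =4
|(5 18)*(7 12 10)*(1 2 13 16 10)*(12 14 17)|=|(1 2 13 16 10 7 14 17 12)(5 18)|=18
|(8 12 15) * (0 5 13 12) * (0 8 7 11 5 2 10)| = |(0 2 10)(5 13 12 15 7 11)| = 6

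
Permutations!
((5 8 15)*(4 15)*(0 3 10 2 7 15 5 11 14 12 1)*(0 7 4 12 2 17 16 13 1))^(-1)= (0 12 8 5 4 2 14 11 15 7 1 13 16 17 10 3)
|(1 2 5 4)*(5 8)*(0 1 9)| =|(0 1 2 8 5 4 9)| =7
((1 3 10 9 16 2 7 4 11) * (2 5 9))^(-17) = (1 7 3 4 10 11 2)(5 9 16)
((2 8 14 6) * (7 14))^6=(2 8 7 14 6)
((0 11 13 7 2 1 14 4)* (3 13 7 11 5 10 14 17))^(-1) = ((0 5 10 14 4)(1 17 3 13 11 7 2))^(-1) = (0 4 14 10 5)(1 2 7 11 13 3 17)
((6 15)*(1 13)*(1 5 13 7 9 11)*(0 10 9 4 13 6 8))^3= ((0 10 9 11 1 7 4 13 5 6 15 8))^3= (0 11 4 6)(1 13 15 10)(5 8 9 7)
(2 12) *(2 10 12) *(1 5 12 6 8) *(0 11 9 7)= (0 11 9 7)(1 5 12 10 6 8)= [11, 5, 2, 3, 4, 12, 8, 0, 1, 7, 6, 9, 10]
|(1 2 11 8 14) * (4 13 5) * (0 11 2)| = |(0 11 8 14 1)(4 13 5)| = 15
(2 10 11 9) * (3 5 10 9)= [0, 1, 9, 5, 4, 10, 6, 7, 8, 2, 11, 3]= (2 9)(3 5 10 11)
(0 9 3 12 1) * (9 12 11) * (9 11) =[12, 0, 2, 9, 4, 5, 6, 7, 8, 3, 10, 11, 1] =(0 12 1)(3 9)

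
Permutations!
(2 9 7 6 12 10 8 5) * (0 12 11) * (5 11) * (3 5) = (0 12 10 8 11)(2 9 7 6 3 5) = [12, 1, 9, 5, 4, 2, 3, 6, 11, 7, 8, 0, 10]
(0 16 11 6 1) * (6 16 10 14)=(0 10 14 6 1)(11 16)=[10, 0, 2, 3, 4, 5, 1, 7, 8, 9, 14, 16, 12, 13, 6, 15, 11]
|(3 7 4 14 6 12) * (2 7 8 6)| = 4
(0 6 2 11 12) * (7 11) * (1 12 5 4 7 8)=(0 6 2 8 1 12)(4 7 11 5)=[6, 12, 8, 3, 7, 4, 2, 11, 1, 9, 10, 5, 0]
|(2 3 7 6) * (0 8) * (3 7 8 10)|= 12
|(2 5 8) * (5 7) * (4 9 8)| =6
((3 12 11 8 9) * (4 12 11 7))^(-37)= (3 9 8 11)(4 7 12)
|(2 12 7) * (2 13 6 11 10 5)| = 8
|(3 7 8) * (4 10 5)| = 3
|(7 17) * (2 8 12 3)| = |(2 8 12 3)(7 17)| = 4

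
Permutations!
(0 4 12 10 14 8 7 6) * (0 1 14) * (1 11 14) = (0 4 12 10)(6 11 14 8 7) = [4, 1, 2, 3, 12, 5, 11, 6, 7, 9, 0, 14, 10, 13, 8]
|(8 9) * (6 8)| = 3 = |(6 8 9)|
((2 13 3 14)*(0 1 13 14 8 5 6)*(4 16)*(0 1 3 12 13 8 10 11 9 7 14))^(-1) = (0 2 14 7 9 11 10 3)(1 6 5 8)(4 16)(12 13)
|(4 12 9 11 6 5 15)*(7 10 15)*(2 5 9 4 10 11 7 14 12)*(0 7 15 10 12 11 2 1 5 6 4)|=|(0 7 2 6 9 15 12)(1 5 14 11 4)|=35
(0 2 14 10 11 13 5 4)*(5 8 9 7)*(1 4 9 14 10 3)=(0 2 10 11 13 8 14 3 1 4)(5 9 7)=[2, 4, 10, 1, 0, 9, 6, 5, 14, 7, 11, 13, 12, 8, 3]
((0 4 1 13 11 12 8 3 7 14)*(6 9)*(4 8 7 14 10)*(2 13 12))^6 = ((0 8 3 14)(1 12 7 10 4)(2 13 11)(6 9))^6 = (0 3)(1 12 7 10 4)(8 14)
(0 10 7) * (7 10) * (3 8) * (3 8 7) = [3, 1, 2, 7, 4, 5, 6, 0, 8, 9, 10] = (10)(0 3 7)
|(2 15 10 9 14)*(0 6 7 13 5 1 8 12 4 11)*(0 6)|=45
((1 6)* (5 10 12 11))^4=((1 6)(5 10 12 11))^4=(12)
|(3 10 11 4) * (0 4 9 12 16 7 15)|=|(0 4 3 10 11 9 12 16 7 15)|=10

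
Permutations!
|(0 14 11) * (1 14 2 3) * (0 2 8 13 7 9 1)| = 10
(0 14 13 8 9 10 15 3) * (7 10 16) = (0 14 13 8 9 16 7 10 15 3) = [14, 1, 2, 0, 4, 5, 6, 10, 9, 16, 15, 11, 12, 8, 13, 3, 7]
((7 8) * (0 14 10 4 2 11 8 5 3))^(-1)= (0 3 5 7 8 11 2 4 10 14)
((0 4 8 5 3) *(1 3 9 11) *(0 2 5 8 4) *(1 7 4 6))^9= (11)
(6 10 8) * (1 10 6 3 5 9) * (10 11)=(1 11 10 8 3 5 9)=[0, 11, 2, 5, 4, 9, 6, 7, 3, 1, 8, 10]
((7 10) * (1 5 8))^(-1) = (1 8 5)(7 10)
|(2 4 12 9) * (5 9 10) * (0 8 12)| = 8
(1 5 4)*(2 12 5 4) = [0, 4, 12, 3, 1, 2, 6, 7, 8, 9, 10, 11, 5] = (1 4)(2 12 5)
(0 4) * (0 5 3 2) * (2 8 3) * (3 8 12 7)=(0 4 5 2)(3 12 7)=[4, 1, 0, 12, 5, 2, 6, 3, 8, 9, 10, 11, 7]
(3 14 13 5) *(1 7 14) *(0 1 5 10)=(0 1 7 14 13 10)(3 5)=[1, 7, 2, 5, 4, 3, 6, 14, 8, 9, 0, 11, 12, 10, 13]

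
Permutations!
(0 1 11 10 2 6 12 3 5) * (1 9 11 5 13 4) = (0 9 11 10 2 6 12 3 13 4 1 5) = [9, 5, 6, 13, 1, 0, 12, 7, 8, 11, 2, 10, 3, 4]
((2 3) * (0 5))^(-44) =(5)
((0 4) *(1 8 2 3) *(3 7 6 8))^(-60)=((0 4)(1 3)(2 7 6 8))^(-60)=(8)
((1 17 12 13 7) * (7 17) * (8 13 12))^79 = (1 7)(8 13 17)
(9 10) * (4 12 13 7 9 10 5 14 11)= (4 12 13 7 9 5 14 11)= [0, 1, 2, 3, 12, 14, 6, 9, 8, 5, 10, 4, 13, 7, 11]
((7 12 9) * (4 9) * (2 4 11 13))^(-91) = (13)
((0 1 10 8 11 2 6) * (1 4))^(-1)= (0 6 2 11 8 10 1 4)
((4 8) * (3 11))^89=((3 11)(4 8))^89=(3 11)(4 8)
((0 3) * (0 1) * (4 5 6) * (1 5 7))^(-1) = (0 1 7 4 6 5 3)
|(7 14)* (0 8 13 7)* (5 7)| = 6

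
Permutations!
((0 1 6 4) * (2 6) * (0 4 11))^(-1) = ((0 1 2 6 11))^(-1) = (0 11 6 2 1)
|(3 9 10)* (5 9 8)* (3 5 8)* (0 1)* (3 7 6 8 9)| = 14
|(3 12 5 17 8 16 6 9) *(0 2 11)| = |(0 2 11)(3 12 5 17 8 16 6 9)| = 24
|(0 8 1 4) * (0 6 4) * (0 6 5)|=6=|(0 8 1 6 4 5)|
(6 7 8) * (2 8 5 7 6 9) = (2 8 9)(5 7) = [0, 1, 8, 3, 4, 7, 6, 5, 9, 2]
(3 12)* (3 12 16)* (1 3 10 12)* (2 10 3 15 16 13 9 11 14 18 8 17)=(1 15 16 3 13 9 11 14 18 8 17 2 10 12)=[0, 15, 10, 13, 4, 5, 6, 7, 17, 11, 12, 14, 1, 9, 18, 16, 3, 2, 8]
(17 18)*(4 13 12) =(4 13 12)(17 18) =[0, 1, 2, 3, 13, 5, 6, 7, 8, 9, 10, 11, 4, 12, 14, 15, 16, 18, 17]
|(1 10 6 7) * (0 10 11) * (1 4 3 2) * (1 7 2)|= 9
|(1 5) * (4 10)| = 2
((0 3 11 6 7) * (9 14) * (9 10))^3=((0 3 11 6 7)(9 14 10))^3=(14)(0 6 3 7 11)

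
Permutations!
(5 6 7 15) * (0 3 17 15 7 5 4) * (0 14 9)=[3, 1, 2, 17, 14, 6, 5, 7, 8, 0, 10, 11, 12, 13, 9, 4, 16, 15]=(0 3 17 15 4 14 9)(5 6)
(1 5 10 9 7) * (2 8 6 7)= [0, 5, 8, 3, 4, 10, 7, 1, 6, 2, 9]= (1 5 10 9 2 8 6 7)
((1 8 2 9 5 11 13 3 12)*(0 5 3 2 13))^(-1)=((0 5 11)(1 8 13 2 9 3 12))^(-1)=(0 11 5)(1 12 3 9 2 13 8)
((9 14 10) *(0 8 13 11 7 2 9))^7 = (0 14 2 11 8 10 9 7 13)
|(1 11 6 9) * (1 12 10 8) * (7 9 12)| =6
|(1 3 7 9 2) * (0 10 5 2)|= 8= |(0 10 5 2 1 3 7 9)|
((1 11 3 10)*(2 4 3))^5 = (1 10 3 4 2 11)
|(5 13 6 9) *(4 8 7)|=12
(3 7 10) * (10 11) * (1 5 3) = (1 5 3 7 11 10) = [0, 5, 2, 7, 4, 3, 6, 11, 8, 9, 1, 10]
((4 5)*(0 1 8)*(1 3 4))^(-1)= (0 8 1 5 4 3)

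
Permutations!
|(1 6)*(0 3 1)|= 4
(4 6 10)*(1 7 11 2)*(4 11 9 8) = (1 7 9 8 4 6 10 11 2) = [0, 7, 1, 3, 6, 5, 10, 9, 4, 8, 11, 2]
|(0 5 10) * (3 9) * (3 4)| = 3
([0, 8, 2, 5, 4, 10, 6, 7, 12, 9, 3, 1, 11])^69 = [0, 8, 2, 3, 4, 5, 6, 7, 12, 9, 10, 1, 11]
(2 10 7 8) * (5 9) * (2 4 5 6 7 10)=(10)(4 5 9 6 7 8)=[0, 1, 2, 3, 5, 9, 7, 8, 4, 6, 10]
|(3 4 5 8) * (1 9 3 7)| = |(1 9 3 4 5 8 7)| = 7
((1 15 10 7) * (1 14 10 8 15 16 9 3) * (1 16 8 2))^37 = (1 8 15 2)(3 16 9)(7 14 10)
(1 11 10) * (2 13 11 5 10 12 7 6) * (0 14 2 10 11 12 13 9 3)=(0 14 2 9 3)(1 5 11 13 12 7 6 10)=[14, 5, 9, 0, 4, 11, 10, 6, 8, 3, 1, 13, 7, 12, 2]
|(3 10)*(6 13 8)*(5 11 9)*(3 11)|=15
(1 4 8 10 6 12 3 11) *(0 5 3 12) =(12)(0 5 3 11 1 4 8 10 6) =[5, 4, 2, 11, 8, 3, 0, 7, 10, 9, 6, 1, 12]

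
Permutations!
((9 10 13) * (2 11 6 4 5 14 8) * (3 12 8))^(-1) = (2 8 12 3 14 5 4 6 11)(9 13 10)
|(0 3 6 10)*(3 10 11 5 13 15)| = 6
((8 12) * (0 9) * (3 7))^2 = ((0 9)(3 7)(8 12))^2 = (12)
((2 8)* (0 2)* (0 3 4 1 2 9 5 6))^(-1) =((0 9 5 6)(1 2 8 3 4))^(-1) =(0 6 5 9)(1 4 3 8 2)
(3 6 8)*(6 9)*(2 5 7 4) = (2 5 7 4)(3 9 6 8) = [0, 1, 5, 9, 2, 7, 8, 4, 3, 6]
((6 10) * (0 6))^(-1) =((0 6 10))^(-1) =(0 10 6)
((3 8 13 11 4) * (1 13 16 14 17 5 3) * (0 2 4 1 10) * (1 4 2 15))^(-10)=(0 11 15 4 1 10 13)(3 16 17)(5 8 14)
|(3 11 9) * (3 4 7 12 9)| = |(3 11)(4 7 12 9)| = 4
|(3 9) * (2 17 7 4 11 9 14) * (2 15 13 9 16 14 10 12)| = 13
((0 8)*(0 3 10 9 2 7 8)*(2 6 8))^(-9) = ((2 7)(3 10 9 6 8))^(-9) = (2 7)(3 10 9 6 8)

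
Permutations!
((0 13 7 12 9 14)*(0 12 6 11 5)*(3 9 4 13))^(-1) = ((0 3 9 14 12 4 13 7 6 11 5))^(-1) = (0 5 11 6 7 13 4 12 14 9 3)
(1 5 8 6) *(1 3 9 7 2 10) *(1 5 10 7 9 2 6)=[0, 10, 7, 2, 4, 8, 3, 6, 1, 9, 5]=(1 10 5 8)(2 7 6 3)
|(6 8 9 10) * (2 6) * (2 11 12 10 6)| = 3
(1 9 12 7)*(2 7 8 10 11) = (1 9 12 8 10 11 2 7) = [0, 9, 7, 3, 4, 5, 6, 1, 10, 12, 11, 2, 8]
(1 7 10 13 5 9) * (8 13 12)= (1 7 10 12 8 13 5 9)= [0, 7, 2, 3, 4, 9, 6, 10, 13, 1, 12, 11, 8, 5]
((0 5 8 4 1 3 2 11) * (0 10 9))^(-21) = (0 9 10 11 2 3 1 4 8 5)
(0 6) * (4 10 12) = [6, 1, 2, 3, 10, 5, 0, 7, 8, 9, 12, 11, 4] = (0 6)(4 10 12)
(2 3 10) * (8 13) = (2 3 10)(8 13) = [0, 1, 3, 10, 4, 5, 6, 7, 13, 9, 2, 11, 12, 8]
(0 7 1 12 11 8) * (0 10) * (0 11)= (0 7 1 12)(8 10 11)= [7, 12, 2, 3, 4, 5, 6, 1, 10, 9, 11, 8, 0]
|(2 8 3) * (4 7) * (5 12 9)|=|(2 8 3)(4 7)(5 12 9)|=6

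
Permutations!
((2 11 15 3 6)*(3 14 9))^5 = ((2 11 15 14 9 3 6))^5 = (2 3 14 11 6 9 15)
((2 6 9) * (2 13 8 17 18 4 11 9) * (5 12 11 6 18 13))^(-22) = (2 4)(5 11)(6 18)(8 13 17)(9 12)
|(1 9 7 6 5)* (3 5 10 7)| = |(1 9 3 5)(6 10 7)| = 12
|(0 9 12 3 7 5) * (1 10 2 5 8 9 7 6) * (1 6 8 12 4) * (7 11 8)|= 9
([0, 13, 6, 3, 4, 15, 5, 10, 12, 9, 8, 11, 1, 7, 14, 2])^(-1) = [0, 12, 15, 3, 4, 6, 2, 13, 10, 9, 7, 11, 8, 1, 14, 5]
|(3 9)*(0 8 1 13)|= |(0 8 1 13)(3 9)|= 4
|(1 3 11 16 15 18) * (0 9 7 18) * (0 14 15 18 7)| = 10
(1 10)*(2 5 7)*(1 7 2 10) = (2 5)(7 10) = [0, 1, 5, 3, 4, 2, 6, 10, 8, 9, 7]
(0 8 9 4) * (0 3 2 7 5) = (0 8 9 4 3 2 7 5) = [8, 1, 7, 2, 3, 0, 6, 5, 9, 4]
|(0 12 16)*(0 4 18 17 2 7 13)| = |(0 12 16 4 18 17 2 7 13)| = 9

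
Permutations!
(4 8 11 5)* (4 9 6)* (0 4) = [4, 1, 2, 3, 8, 9, 0, 7, 11, 6, 10, 5] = (0 4 8 11 5 9 6)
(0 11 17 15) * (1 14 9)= (0 11 17 15)(1 14 9)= [11, 14, 2, 3, 4, 5, 6, 7, 8, 1, 10, 17, 12, 13, 9, 0, 16, 15]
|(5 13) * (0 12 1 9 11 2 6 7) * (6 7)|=14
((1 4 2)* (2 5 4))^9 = ((1 2)(4 5))^9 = (1 2)(4 5)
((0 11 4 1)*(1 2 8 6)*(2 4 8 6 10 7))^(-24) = (11) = ((0 11 8 10 7 2 6 1))^(-24)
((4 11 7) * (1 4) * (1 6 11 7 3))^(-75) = ((1 4 7 6 11 3))^(-75) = (1 6)(3 7)(4 11)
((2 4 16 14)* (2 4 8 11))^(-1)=(2 11 8)(4 14 16)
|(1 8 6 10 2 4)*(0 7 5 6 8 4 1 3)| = |(0 7 5 6 10 2 1 4 3)| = 9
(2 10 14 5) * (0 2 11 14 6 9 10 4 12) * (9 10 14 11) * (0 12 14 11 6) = [2, 1, 4, 3, 14, 9, 10, 7, 8, 11, 0, 6, 12, 13, 5] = (0 2 4 14 5 9 11 6 10)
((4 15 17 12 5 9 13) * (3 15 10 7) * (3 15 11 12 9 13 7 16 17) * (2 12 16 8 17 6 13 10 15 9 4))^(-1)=(2 13 6 16 11 3 15 4 17 8 10 5 12)(7 9)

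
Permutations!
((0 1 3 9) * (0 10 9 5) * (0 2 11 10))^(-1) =(0 9 10 11 2 5 3 1)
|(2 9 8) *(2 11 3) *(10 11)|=|(2 9 8 10 11 3)|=6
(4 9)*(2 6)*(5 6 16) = (2 16 5 6)(4 9) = [0, 1, 16, 3, 9, 6, 2, 7, 8, 4, 10, 11, 12, 13, 14, 15, 5]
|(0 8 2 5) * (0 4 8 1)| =|(0 1)(2 5 4 8)| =4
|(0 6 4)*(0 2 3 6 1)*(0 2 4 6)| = |(6)(0 1 2 3)| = 4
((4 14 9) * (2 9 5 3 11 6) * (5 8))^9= ((2 9 4 14 8 5 3 11 6))^9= (14)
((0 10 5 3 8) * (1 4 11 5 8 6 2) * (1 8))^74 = ((0 10 1 4 11 5 3 6 2 8))^74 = (0 11 2 1 3)(4 6 10 5 8)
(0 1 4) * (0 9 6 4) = (0 1)(4 9 6) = [1, 0, 2, 3, 9, 5, 4, 7, 8, 6]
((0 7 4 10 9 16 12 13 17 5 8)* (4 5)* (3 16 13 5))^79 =((0 7 3 16 12 5 8)(4 10 9 13 17))^79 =(0 3 12 8 7 16 5)(4 17 13 9 10)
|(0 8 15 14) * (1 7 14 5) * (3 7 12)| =|(0 8 15 5 1 12 3 7 14)| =9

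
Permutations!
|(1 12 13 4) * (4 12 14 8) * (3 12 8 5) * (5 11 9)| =10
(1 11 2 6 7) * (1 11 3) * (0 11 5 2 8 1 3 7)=[11, 7, 6, 3, 4, 2, 0, 5, 1, 9, 10, 8]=(0 11 8 1 7 5 2 6)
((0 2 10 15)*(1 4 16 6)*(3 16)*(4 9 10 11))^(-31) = (0 11 3 6 9 15 2 4 16 1 10)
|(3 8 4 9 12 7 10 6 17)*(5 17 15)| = |(3 8 4 9 12 7 10 6 15 5 17)| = 11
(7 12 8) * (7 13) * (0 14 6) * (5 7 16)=(0 14 6)(5 7 12 8 13 16)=[14, 1, 2, 3, 4, 7, 0, 12, 13, 9, 10, 11, 8, 16, 6, 15, 5]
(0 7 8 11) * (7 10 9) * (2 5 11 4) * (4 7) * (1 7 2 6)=(0 10 9 4 6 1 7 8 2 5 11)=[10, 7, 5, 3, 6, 11, 1, 8, 2, 4, 9, 0]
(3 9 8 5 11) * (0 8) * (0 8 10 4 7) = [10, 1, 2, 9, 7, 11, 6, 0, 5, 8, 4, 3] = (0 10 4 7)(3 9 8 5 11)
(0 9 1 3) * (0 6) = (0 9 1 3 6) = [9, 3, 2, 6, 4, 5, 0, 7, 8, 1]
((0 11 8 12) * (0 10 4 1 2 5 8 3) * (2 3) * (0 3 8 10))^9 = (12)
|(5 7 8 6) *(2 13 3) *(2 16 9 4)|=|(2 13 3 16 9 4)(5 7 8 6)|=12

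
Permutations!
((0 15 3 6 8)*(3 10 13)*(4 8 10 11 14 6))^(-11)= (0 8 4 3 13 10 6 14 11 15)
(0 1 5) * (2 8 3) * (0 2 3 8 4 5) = [1, 0, 4, 3, 5, 2, 6, 7, 8] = (8)(0 1)(2 4 5)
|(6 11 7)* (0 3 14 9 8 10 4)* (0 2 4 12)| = 42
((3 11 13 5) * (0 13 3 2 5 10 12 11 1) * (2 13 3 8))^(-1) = (0 1 3)(2 8 11 12 10 13 5)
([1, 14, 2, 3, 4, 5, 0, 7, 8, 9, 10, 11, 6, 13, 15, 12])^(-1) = [6, 0, 2, 3, 4, 5, 12, 7, 8, 9, 10, 11, 15, 13, 1, 14]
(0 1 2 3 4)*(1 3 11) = (0 3 4)(1 2 11) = [3, 2, 11, 4, 0, 5, 6, 7, 8, 9, 10, 1]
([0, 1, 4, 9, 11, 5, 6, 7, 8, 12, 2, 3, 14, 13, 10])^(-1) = [0, 1, 10, 11, 2, 5, 6, 7, 8, 3, 14, 4, 9, 13, 12]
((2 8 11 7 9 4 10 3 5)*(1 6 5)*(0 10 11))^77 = (0 5 3 8 6 10 2 1)(4 11 7 9)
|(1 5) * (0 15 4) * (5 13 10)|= |(0 15 4)(1 13 10 5)|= 12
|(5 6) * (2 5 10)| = 4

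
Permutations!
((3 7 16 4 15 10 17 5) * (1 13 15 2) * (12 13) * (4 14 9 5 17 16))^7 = (17)(1 9 12 5 13 3 15 7 10 4 16 2 14)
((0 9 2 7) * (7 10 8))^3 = ((0 9 2 10 8 7))^3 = (0 10)(2 7)(8 9)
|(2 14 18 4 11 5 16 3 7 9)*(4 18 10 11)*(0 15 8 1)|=|(18)(0 15 8 1)(2 14 10 11 5 16 3 7 9)|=36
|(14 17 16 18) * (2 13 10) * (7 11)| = |(2 13 10)(7 11)(14 17 16 18)| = 12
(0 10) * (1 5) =(0 10)(1 5) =[10, 5, 2, 3, 4, 1, 6, 7, 8, 9, 0]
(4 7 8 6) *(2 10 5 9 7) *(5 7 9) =(2 10 7 8 6 4) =[0, 1, 10, 3, 2, 5, 4, 8, 6, 9, 7]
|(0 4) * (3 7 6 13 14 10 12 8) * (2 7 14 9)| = |(0 4)(2 7 6 13 9)(3 14 10 12 8)| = 10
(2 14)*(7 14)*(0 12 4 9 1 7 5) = (0 12 4 9 1 7 14 2 5) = [12, 7, 5, 3, 9, 0, 6, 14, 8, 1, 10, 11, 4, 13, 2]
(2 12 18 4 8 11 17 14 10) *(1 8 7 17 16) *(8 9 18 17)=(1 9 18 4 7 8 11 16)(2 12 17 14 10)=[0, 9, 12, 3, 7, 5, 6, 8, 11, 18, 2, 16, 17, 13, 10, 15, 1, 14, 4]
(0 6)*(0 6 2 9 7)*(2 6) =(0 6 2 9 7) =[6, 1, 9, 3, 4, 5, 2, 0, 8, 7]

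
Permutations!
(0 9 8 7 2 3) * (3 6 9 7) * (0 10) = [7, 1, 6, 10, 4, 5, 9, 2, 3, 8, 0] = (0 7 2 6 9 8 3 10)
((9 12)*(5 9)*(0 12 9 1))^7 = ((0 12 5 1))^7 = (0 1 5 12)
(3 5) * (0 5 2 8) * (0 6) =(0 5 3 2 8 6) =[5, 1, 8, 2, 4, 3, 0, 7, 6]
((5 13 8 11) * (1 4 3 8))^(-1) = ((1 4 3 8 11 5 13))^(-1) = (1 13 5 11 8 3 4)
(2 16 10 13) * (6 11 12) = [0, 1, 16, 3, 4, 5, 11, 7, 8, 9, 13, 12, 6, 2, 14, 15, 10] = (2 16 10 13)(6 11 12)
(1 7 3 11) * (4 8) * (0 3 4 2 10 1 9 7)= (0 3 11 9 7 4 8 2 10 1)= [3, 0, 10, 11, 8, 5, 6, 4, 2, 7, 1, 9]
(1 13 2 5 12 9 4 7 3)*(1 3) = (1 13 2 5 12 9 4 7) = [0, 13, 5, 3, 7, 12, 6, 1, 8, 4, 10, 11, 9, 2]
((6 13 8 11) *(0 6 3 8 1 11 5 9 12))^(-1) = (0 12 9 5 8 3 11 1 13 6)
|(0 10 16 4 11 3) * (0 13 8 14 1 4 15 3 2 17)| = 13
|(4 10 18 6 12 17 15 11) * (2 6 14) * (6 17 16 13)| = 8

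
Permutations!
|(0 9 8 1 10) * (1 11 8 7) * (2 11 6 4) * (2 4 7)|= 9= |(0 9 2 11 8 6 7 1 10)|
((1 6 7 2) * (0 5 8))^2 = (0 8 5)(1 7)(2 6)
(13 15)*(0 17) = (0 17)(13 15) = [17, 1, 2, 3, 4, 5, 6, 7, 8, 9, 10, 11, 12, 15, 14, 13, 16, 0]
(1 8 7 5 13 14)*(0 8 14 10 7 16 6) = (0 8 16 6)(1 14)(5 13 10 7) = [8, 14, 2, 3, 4, 13, 0, 5, 16, 9, 7, 11, 12, 10, 1, 15, 6]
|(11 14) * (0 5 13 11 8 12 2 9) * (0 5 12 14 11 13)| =10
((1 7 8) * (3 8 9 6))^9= ((1 7 9 6 3 8))^9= (1 6)(3 7)(8 9)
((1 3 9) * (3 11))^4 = ((1 11 3 9))^4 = (11)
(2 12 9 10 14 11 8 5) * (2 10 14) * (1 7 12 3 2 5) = [0, 7, 3, 2, 4, 10, 6, 12, 1, 14, 5, 8, 9, 13, 11] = (1 7 12 9 14 11 8)(2 3)(5 10)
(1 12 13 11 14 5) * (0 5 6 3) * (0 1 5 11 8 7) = (0 11 14 6 3 1 12 13 8 7) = [11, 12, 2, 1, 4, 5, 3, 0, 7, 9, 10, 14, 13, 8, 6]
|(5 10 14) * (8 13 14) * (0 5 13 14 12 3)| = |(0 5 10 8 14 13 12 3)| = 8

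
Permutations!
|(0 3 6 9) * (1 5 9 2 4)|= |(0 3 6 2 4 1 5 9)|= 8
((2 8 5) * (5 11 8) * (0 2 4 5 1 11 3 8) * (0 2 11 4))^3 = ((0 11 2 1 4 5)(3 8))^3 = (0 1)(2 5)(3 8)(4 11)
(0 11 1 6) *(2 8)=(0 11 1 6)(2 8)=[11, 6, 8, 3, 4, 5, 0, 7, 2, 9, 10, 1]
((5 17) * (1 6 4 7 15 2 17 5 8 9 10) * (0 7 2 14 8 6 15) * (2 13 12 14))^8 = ((0 7)(1 15 2 17 6 4 13 12 14 8 9 10))^8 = (1 14 6)(2 9 13)(4 15 8)(10 12 17)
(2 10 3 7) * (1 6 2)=[0, 6, 10, 7, 4, 5, 2, 1, 8, 9, 3]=(1 6 2 10 3 7)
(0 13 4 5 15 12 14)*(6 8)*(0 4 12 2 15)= (0 13 12 14 4 5)(2 15)(6 8)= [13, 1, 15, 3, 5, 0, 8, 7, 6, 9, 10, 11, 14, 12, 4, 2]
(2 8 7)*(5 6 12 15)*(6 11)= (2 8 7)(5 11 6 12 15)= [0, 1, 8, 3, 4, 11, 12, 2, 7, 9, 10, 6, 15, 13, 14, 5]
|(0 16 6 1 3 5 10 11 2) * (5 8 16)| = 5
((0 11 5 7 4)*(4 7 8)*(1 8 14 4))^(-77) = ((0 11 5 14 4)(1 8))^(-77) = (0 14 11 4 5)(1 8)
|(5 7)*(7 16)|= 3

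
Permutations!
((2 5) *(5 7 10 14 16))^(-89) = ((2 7 10 14 16 5))^(-89) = (2 7 10 14 16 5)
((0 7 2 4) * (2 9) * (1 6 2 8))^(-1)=(0 4 2 6 1 8 9 7)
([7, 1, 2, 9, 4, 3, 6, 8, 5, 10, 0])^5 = (0 9 5 7 10 3 8)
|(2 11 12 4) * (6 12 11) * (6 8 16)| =6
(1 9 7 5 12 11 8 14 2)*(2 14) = (14)(1 9 7 5 12 11 8 2) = [0, 9, 1, 3, 4, 12, 6, 5, 2, 7, 10, 8, 11, 13, 14]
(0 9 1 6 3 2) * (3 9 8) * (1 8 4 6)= [4, 1, 0, 2, 6, 5, 9, 7, 3, 8]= (0 4 6 9 8 3 2)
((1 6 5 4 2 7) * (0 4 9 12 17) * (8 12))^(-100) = ((0 4 2 7 1 6 5 9 8 12 17))^(-100) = (0 17 12 8 9 5 6 1 7 2 4)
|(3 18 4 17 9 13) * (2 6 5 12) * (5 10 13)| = |(2 6 10 13 3 18 4 17 9 5 12)| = 11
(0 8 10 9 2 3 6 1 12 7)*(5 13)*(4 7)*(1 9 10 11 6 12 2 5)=(0 8 11 6 9 5 13 1 2 3 12 4 7)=[8, 2, 3, 12, 7, 13, 9, 0, 11, 5, 10, 6, 4, 1]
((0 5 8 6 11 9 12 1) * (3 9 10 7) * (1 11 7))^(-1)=(0 1 10 11 12 9 3 7 6 8 5)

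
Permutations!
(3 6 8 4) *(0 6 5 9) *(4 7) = (0 6 8 7 4 3 5 9) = [6, 1, 2, 5, 3, 9, 8, 4, 7, 0]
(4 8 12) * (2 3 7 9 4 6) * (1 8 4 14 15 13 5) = (1 8 12 6 2 3 7 9 14 15 13 5) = [0, 8, 3, 7, 4, 1, 2, 9, 12, 14, 10, 11, 6, 5, 15, 13]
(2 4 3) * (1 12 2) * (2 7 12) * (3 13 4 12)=(1 2 12 7 3)(4 13)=[0, 2, 12, 1, 13, 5, 6, 3, 8, 9, 10, 11, 7, 4]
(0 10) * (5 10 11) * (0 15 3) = (0 11 5 10 15 3) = [11, 1, 2, 0, 4, 10, 6, 7, 8, 9, 15, 5, 12, 13, 14, 3]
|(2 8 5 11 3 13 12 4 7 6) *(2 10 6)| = |(2 8 5 11 3 13 12 4 7)(6 10)| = 18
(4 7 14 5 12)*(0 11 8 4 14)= (0 11 8 4 7)(5 12 14)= [11, 1, 2, 3, 7, 12, 6, 0, 4, 9, 10, 8, 14, 13, 5]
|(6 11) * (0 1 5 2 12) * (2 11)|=|(0 1 5 11 6 2 12)|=7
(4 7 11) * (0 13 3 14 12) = (0 13 3 14 12)(4 7 11) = [13, 1, 2, 14, 7, 5, 6, 11, 8, 9, 10, 4, 0, 3, 12]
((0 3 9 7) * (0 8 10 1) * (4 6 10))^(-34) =((0 3 9 7 8 4 6 10 1))^(-34) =(0 9 8 6 1 3 7 4 10)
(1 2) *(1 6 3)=(1 2 6 3)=[0, 2, 6, 1, 4, 5, 3]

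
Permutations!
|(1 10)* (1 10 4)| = 2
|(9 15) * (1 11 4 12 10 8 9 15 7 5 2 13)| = |(15)(1 11 4 12 10 8 9 7 5 2 13)| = 11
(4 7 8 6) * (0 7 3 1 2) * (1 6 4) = [7, 2, 0, 6, 3, 5, 1, 8, 4] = (0 7 8 4 3 6 1 2)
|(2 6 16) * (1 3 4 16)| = |(1 3 4 16 2 6)| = 6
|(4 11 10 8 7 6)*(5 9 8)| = 8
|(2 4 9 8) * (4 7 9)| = 4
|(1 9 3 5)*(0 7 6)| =12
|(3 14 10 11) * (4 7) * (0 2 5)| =|(0 2 5)(3 14 10 11)(4 7)| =12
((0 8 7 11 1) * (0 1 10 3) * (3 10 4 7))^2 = ((0 8 3)(4 7 11))^2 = (0 3 8)(4 11 7)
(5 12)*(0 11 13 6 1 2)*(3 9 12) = (0 11 13 6 1 2)(3 9 12 5) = [11, 2, 0, 9, 4, 3, 1, 7, 8, 12, 10, 13, 5, 6]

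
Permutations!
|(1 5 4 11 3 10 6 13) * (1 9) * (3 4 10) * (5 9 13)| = 6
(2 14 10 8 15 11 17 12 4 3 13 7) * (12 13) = (2 14 10 8 15 11 17 13 7)(3 12 4) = [0, 1, 14, 12, 3, 5, 6, 2, 15, 9, 8, 17, 4, 7, 10, 11, 16, 13]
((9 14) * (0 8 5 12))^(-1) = (0 12 5 8)(9 14)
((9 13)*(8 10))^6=((8 10)(9 13))^6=(13)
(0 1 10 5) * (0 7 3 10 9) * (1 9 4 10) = (0 9)(1 4 10 5 7 3) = [9, 4, 2, 1, 10, 7, 6, 3, 8, 0, 5]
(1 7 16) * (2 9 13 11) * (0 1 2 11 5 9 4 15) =(0 1 7 16 2 4 15)(5 9 13) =[1, 7, 4, 3, 15, 9, 6, 16, 8, 13, 10, 11, 12, 5, 14, 0, 2]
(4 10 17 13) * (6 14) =(4 10 17 13)(6 14) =[0, 1, 2, 3, 10, 5, 14, 7, 8, 9, 17, 11, 12, 4, 6, 15, 16, 13]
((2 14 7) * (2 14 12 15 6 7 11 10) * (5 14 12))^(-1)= (2 10 11 14 5)(6 15 12 7)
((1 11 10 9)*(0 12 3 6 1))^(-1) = (0 9 10 11 1 6 3 12)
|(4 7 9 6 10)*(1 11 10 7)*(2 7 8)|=20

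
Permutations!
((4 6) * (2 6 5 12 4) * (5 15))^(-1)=(2 6)(4 12 5 15)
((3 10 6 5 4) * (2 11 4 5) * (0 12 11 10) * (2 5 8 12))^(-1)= (0 3 4 11 12 8 5 6 10 2)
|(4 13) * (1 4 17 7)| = 5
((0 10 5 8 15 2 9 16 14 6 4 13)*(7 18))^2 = ((0 10 5 8 15 2 9 16 14 6 4 13)(7 18))^2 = (18)(0 5 15 9 14 4)(2 16 6 13 10 8)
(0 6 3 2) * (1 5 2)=(0 6 3 1 5 2)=[6, 5, 0, 1, 4, 2, 3]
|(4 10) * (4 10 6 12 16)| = 4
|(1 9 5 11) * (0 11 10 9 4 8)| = |(0 11 1 4 8)(5 10 9)| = 15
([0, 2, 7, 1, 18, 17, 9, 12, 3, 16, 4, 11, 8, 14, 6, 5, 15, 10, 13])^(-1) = (1 3 8 12 7 2)(4 10 17 5 15 16 9 6 14 13 18)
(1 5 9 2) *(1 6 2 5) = (2 6)(5 9) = [0, 1, 6, 3, 4, 9, 2, 7, 8, 5]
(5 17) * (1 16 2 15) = [0, 16, 15, 3, 4, 17, 6, 7, 8, 9, 10, 11, 12, 13, 14, 1, 2, 5] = (1 16 2 15)(5 17)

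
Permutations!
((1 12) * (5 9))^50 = (12)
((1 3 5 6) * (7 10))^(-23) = (1 3 5 6)(7 10)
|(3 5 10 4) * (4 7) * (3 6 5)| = |(4 6 5 10 7)| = 5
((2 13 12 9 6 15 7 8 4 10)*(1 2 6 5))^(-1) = (1 5 9 12 13 2)(4 8 7 15 6 10)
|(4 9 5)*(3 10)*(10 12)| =|(3 12 10)(4 9 5)| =3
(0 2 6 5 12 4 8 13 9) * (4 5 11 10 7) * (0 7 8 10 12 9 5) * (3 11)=(0 2 6 3 11 12)(4 10 8 13 5 9 7)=[2, 1, 6, 11, 10, 9, 3, 4, 13, 7, 8, 12, 0, 5]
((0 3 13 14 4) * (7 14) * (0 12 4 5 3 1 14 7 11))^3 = ((0 1 14 5 3 13 11)(4 12))^3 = (0 5 11 14 13 1 3)(4 12)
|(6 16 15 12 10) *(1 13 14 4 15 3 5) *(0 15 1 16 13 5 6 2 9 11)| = 56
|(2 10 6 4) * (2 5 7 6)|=|(2 10)(4 5 7 6)|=4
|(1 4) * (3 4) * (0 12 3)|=5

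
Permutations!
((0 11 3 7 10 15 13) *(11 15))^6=((0 15 13)(3 7 10 11))^6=(15)(3 10)(7 11)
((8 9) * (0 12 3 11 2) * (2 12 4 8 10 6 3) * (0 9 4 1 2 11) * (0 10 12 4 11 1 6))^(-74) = (0 3)(1 9)(2 12)(4 8 11)(6 10)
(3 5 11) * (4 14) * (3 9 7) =(3 5 11 9 7)(4 14) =[0, 1, 2, 5, 14, 11, 6, 3, 8, 7, 10, 9, 12, 13, 4]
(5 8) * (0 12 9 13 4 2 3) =(0 12 9 13 4 2 3)(5 8) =[12, 1, 3, 0, 2, 8, 6, 7, 5, 13, 10, 11, 9, 4]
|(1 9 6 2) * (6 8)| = 5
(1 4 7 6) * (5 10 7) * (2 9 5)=(1 4 2 9 5 10 7 6)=[0, 4, 9, 3, 2, 10, 1, 6, 8, 5, 7]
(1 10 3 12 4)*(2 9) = (1 10 3 12 4)(2 9) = [0, 10, 9, 12, 1, 5, 6, 7, 8, 2, 3, 11, 4]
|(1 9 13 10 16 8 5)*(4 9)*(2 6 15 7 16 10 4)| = 24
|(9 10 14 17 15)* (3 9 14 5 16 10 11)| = 3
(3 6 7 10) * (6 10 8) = [0, 1, 2, 10, 4, 5, 7, 8, 6, 9, 3] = (3 10)(6 7 8)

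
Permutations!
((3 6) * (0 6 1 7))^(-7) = (0 1 6 7 3)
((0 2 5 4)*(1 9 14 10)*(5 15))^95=(15)(1 10 14 9)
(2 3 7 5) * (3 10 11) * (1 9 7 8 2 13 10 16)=(1 9 7 5 13 10 11 3 8 2 16)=[0, 9, 16, 8, 4, 13, 6, 5, 2, 7, 11, 3, 12, 10, 14, 15, 1]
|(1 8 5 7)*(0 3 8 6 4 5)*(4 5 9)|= 12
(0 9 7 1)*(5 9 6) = [6, 0, 2, 3, 4, 9, 5, 1, 8, 7] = (0 6 5 9 7 1)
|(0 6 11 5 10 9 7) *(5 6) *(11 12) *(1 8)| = 30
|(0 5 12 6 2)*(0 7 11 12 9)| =|(0 5 9)(2 7 11 12 6)| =15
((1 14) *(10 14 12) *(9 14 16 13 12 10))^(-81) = (1 13 14 16 9 10 12)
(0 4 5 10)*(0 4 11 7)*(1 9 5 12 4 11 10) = (0 10 11 7)(1 9 5)(4 12) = [10, 9, 2, 3, 12, 1, 6, 0, 8, 5, 11, 7, 4]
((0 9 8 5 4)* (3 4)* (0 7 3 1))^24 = ((0 9 8 5 1)(3 4 7))^24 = (0 1 5 8 9)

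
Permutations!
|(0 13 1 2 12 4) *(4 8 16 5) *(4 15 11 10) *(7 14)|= |(0 13 1 2 12 8 16 5 15 11 10 4)(7 14)|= 12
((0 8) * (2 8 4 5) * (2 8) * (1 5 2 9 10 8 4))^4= (0 2)(1 9)(4 8)(5 10)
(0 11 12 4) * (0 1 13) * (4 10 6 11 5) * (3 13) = [5, 3, 2, 13, 1, 4, 11, 7, 8, 9, 6, 12, 10, 0] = (0 5 4 1 3 13)(6 11 12 10)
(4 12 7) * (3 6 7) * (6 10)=(3 10 6 7 4 12)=[0, 1, 2, 10, 12, 5, 7, 4, 8, 9, 6, 11, 3]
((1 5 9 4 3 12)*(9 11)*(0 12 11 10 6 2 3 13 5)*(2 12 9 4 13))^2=((0 9 13 5 10 6 12 1)(2 3 11 4))^2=(0 13 10 12)(1 9 5 6)(2 11)(3 4)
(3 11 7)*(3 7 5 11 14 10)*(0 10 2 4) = [10, 1, 4, 14, 0, 11, 6, 7, 8, 9, 3, 5, 12, 13, 2] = (0 10 3 14 2 4)(5 11)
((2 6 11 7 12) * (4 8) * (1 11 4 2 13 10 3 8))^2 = (1 7 13 3 2 4 11 12 10 8 6)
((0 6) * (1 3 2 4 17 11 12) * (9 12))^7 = (0 6)(1 12 9 11 17 4 2 3)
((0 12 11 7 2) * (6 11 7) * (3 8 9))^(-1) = ((0 12 7 2)(3 8 9)(6 11))^(-1) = (0 2 7 12)(3 9 8)(6 11)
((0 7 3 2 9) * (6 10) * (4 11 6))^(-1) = (0 9 2 3 7)(4 10 6 11)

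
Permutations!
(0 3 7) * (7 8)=(0 3 8 7)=[3, 1, 2, 8, 4, 5, 6, 0, 7]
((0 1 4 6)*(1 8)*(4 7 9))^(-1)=((0 8 1 7 9 4 6))^(-1)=(0 6 4 9 7 1 8)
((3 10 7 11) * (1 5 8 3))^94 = ((1 5 8 3 10 7 11))^94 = (1 3 11 8 7 5 10)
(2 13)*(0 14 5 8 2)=(0 14 5 8 2 13)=[14, 1, 13, 3, 4, 8, 6, 7, 2, 9, 10, 11, 12, 0, 5]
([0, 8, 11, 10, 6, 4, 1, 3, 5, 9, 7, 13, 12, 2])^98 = (1 4 8 6 5)(2 13 11)(3 7 10)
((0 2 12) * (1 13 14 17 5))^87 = (1 14 5 13 17)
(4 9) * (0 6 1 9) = (0 6 1 9 4) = [6, 9, 2, 3, 0, 5, 1, 7, 8, 4]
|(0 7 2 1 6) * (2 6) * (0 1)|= |(0 7 6 1 2)|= 5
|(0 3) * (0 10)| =|(0 3 10)| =3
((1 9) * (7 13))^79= (1 9)(7 13)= ((1 9)(7 13))^79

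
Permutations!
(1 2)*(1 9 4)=(1 2 9 4)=[0, 2, 9, 3, 1, 5, 6, 7, 8, 4]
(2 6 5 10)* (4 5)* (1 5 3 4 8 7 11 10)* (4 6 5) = [0, 4, 5, 6, 3, 1, 8, 11, 7, 9, 2, 10] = (1 4 3 6 8 7 11 10 2 5)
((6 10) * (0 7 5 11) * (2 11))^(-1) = ((0 7 5 2 11)(6 10))^(-1) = (0 11 2 5 7)(6 10)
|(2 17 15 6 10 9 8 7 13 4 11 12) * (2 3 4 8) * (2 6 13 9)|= 36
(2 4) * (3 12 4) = [0, 1, 3, 12, 2, 5, 6, 7, 8, 9, 10, 11, 4] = (2 3 12 4)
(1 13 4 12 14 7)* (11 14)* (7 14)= (14)(1 13 4 12 11 7)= [0, 13, 2, 3, 12, 5, 6, 1, 8, 9, 10, 7, 11, 4, 14]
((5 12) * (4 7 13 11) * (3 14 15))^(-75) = (15)(4 7 13 11)(5 12)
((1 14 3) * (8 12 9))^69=(14)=((1 14 3)(8 12 9))^69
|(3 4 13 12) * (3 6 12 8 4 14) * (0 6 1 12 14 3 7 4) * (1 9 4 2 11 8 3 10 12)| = 42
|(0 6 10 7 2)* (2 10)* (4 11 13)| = |(0 6 2)(4 11 13)(7 10)| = 6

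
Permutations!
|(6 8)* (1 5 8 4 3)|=6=|(1 5 8 6 4 3)|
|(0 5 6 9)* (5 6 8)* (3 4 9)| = 10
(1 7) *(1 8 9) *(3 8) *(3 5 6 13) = (1 7 5 6 13 3 8 9) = [0, 7, 2, 8, 4, 6, 13, 5, 9, 1, 10, 11, 12, 3]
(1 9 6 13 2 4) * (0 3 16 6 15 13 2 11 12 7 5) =(0 3 16 6 2 4 1 9 15 13 11 12 7 5) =[3, 9, 4, 16, 1, 0, 2, 5, 8, 15, 10, 12, 7, 11, 14, 13, 6]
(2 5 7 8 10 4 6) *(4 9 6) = (2 5 7 8 10 9 6) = [0, 1, 5, 3, 4, 7, 2, 8, 10, 6, 9]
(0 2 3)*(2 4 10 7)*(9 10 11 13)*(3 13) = [4, 1, 13, 0, 11, 5, 6, 2, 8, 10, 7, 3, 12, 9] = (0 4 11 3)(2 13 9 10 7)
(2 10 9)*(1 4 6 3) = (1 4 6 3)(2 10 9) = [0, 4, 10, 1, 6, 5, 3, 7, 8, 2, 9]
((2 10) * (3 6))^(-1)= ((2 10)(3 6))^(-1)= (2 10)(3 6)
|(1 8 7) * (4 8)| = 4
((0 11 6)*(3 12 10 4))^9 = (3 12 10 4)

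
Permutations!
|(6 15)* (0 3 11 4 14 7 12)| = 14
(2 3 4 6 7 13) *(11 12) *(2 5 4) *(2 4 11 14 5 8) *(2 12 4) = (2 3)(4 6 7 13 8 12 14 5 11) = [0, 1, 3, 2, 6, 11, 7, 13, 12, 9, 10, 4, 14, 8, 5]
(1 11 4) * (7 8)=(1 11 4)(7 8)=[0, 11, 2, 3, 1, 5, 6, 8, 7, 9, 10, 4]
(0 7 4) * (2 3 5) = (0 7 4)(2 3 5) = [7, 1, 3, 5, 0, 2, 6, 4]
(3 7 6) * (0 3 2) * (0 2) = (0 3 7 6) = [3, 1, 2, 7, 4, 5, 0, 6]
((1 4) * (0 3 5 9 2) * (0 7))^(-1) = ((0 3 5 9 2 7)(1 4))^(-1) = (0 7 2 9 5 3)(1 4)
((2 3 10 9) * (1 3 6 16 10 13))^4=((1 3 13)(2 6 16 10 9))^4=(1 3 13)(2 9 10 16 6)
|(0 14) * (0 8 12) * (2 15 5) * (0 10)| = |(0 14 8 12 10)(2 15 5)| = 15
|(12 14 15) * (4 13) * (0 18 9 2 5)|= |(0 18 9 2 5)(4 13)(12 14 15)|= 30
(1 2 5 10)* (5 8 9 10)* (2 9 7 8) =[0, 9, 2, 3, 4, 5, 6, 8, 7, 10, 1] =(1 9 10)(7 8)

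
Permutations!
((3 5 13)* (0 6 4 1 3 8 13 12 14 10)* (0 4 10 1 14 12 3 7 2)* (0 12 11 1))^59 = (0 14 4 10 6)(1 11 12 2 7)(3 5)(8 13)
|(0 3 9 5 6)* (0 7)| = 6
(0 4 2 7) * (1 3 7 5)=(0 4 2 5 1 3 7)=[4, 3, 5, 7, 2, 1, 6, 0]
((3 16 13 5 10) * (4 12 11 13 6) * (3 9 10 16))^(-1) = (4 6 16 5 13 11 12)(9 10)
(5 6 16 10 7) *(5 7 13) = [0, 1, 2, 3, 4, 6, 16, 7, 8, 9, 13, 11, 12, 5, 14, 15, 10] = (5 6 16 10 13)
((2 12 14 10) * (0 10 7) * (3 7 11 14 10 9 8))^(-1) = (0 7 3 8 9)(2 10 12)(11 14)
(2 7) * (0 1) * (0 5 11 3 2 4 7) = [1, 5, 0, 2, 7, 11, 6, 4, 8, 9, 10, 3] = (0 1 5 11 3 2)(4 7)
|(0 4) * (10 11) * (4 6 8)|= |(0 6 8 4)(10 11)|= 4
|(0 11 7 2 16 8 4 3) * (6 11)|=9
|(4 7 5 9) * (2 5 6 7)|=|(2 5 9 4)(6 7)|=4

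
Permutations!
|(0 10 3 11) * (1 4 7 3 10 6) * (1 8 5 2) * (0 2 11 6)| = |(1 4 7 3 6 8 5 11 2)| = 9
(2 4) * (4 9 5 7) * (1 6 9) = (1 6 9 5 7 4 2) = [0, 6, 1, 3, 2, 7, 9, 4, 8, 5]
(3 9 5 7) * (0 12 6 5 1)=(0 12 6 5 7 3 9 1)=[12, 0, 2, 9, 4, 7, 5, 3, 8, 1, 10, 11, 6]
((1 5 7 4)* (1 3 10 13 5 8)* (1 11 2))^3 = (1 2 11 8)(3 5)(4 13)(7 10)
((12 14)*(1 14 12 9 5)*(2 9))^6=(1 14 2 9 5)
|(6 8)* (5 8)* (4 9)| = 6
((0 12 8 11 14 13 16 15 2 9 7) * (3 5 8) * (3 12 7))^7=((0 7)(2 9 3 5 8 11 14 13 16 15))^7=(0 7)(2 13 8 9 16 11 3 15 14 5)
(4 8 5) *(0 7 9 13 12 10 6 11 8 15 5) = (0 7 9 13 12 10 6 11 8)(4 15 5) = [7, 1, 2, 3, 15, 4, 11, 9, 0, 13, 6, 8, 10, 12, 14, 5]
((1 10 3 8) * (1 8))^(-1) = (1 3 10)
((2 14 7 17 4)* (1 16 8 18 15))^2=(1 8 15 16 18)(2 7 4 14 17)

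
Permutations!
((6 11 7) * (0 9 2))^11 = ((0 9 2)(6 11 7))^11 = (0 2 9)(6 7 11)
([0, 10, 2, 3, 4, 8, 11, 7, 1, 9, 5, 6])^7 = [0, 8, 2, 3, 4, 10, 11, 7, 5, 9, 1, 6]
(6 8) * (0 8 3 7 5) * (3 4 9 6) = (0 8 3 7 5)(4 9 6) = [8, 1, 2, 7, 9, 0, 4, 5, 3, 6]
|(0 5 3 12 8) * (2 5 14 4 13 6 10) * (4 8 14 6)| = |(0 6 10 2 5 3 12 14 8)(4 13)| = 18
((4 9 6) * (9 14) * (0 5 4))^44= (0 4 9)(5 14 6)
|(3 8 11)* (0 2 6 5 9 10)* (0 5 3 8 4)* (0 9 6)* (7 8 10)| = 18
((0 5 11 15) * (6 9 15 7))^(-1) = (0 15 9 6 7 11 5)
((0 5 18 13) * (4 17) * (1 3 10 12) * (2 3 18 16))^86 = (0 12 16 18 3)(1 2 13 10 5)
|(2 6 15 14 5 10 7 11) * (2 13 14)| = |(2 6 15)(5 10 7 11 13 14)| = 6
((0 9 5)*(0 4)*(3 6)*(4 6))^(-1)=((0 9 5 6 3 4))^(-1)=(0 4 3 6 5 9)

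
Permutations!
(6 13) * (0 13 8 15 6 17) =(0 13 17)(6 8 15) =[13, 1, 2, 3, 4, 5, 8, 7, 15, 9, 10, 11, 12, 17, 14, 6, 16, 0]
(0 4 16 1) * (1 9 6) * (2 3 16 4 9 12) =(0 9 6 1)(2 3 16 12) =[9, 0, 3, 16, 4, 5, 1, 7, 8, 6, 10, 11, 2, 13, 14, 15, 12]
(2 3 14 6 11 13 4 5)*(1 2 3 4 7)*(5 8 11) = (1 2 4 8 11 13 7)(3 14 6 5) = [0, 2, 4, 14, 8, 3, 5, 1, 11, 9, 10, 13, 12, 7, 6]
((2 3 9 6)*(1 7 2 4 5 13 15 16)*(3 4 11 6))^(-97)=((1 7 2 4 5 13 15 16)(3 9)(6 11))^(-97)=(1 16 15 13 5 4 2 7)(3 9)(6 11)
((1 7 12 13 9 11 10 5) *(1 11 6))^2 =(1 12 9)(5 10 11)(6 7 13)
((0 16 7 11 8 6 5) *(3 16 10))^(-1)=((0 10 3 16 7 11 8 6 5))^(-1)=(0 5 6 8 11 7 16 3 10)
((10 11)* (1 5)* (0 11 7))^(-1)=(0 7 10 11)(1 5)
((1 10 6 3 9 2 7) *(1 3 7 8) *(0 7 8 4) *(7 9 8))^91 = (0 4 2 9)(1 10 6 7 3 8) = ((0 9 2 4)(1 10 6 7 3 8))^91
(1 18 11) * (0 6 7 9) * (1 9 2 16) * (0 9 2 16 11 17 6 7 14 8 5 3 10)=[7, 18, 11, 10, 4, 3, 14, 16, 5, 9, 0, 2, 12, 13, 8, 15, 1, 6, 17]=(0 7 16 1 18 17 6 14 8 5 3 10)(2 11)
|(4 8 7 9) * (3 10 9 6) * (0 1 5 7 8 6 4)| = 9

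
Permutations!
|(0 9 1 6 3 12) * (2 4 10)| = 6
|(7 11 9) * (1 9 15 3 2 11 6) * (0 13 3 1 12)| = |(0 13 3 2 11 15 1 9 7 6 12)| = 11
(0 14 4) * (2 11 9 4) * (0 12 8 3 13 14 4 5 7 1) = (0 4 12 8 3 13 14 2 11 9 5 7 1) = [4, 0, 11, 13, 12, 7, 6, 1, 3, 5, 10, 9, 8, 14, 2]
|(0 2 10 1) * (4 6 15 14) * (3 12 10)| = 12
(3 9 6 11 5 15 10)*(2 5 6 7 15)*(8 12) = (2 5)(3 9 7 15 10)(6 11)(8 12) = [0, 1, 5, 9, 4, 2, 11, 15, 12, 7, 3, 6, 8, 13, 14, 10]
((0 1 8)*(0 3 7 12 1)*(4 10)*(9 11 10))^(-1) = (1 12 7 3 8)(4 10 11 9)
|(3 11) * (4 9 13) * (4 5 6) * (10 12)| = 10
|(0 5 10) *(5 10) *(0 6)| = |(0 10 6)| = 3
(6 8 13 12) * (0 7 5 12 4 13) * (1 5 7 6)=(0 6 8)(1 5 12)(4 13)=[6, 5, 2, 3, 13, 12, 8, 7, 0, 9, 10, 11, 1, 4]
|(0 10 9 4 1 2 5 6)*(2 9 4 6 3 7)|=|(0 10 4 1 9 6)(2 5 3 7)|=12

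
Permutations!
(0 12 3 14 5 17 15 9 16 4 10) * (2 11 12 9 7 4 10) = [9, 1, 11, 14, 2, 17, 6, 4, 8, 16, 0, 12, 3, 13, 5, 7, 10, 15] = (0 9 16 10)(2 11 12 3 14 5 17 15 7 4)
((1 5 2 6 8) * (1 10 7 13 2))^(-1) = ((1 5)(2 6 8 10 7 13))^(-1) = (1 5)(2 13 7 10 8 6)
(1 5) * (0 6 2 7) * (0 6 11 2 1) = (0 11 2 7 6 1 5) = [11, 5, 7, 3, 4, 0, 1, 6, 8, 9, 10, 2]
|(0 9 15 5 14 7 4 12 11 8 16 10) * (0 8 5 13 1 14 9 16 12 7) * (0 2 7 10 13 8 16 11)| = |(0 11 5 9 15 8 12)(1 14 2 7 4 10 16 13)| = 56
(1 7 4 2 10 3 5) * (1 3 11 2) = (1 7 4)(2 10 11)(3 5) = [0, 7, 10, 5, 1, 3, 6, 4, 8, 9, 11, 2]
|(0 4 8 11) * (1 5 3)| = |(0 4 8 11)(1 5 3)| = 12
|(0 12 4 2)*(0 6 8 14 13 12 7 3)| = 21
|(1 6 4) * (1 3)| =4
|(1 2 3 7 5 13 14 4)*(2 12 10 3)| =9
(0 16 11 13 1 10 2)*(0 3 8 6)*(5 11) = (0 16 5 11 13 1 10 2 3 8 6) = [16, 10, 3, 8, 4, 11, 0, 7, 6, 9, 2, 13, 12, 1, 14, 15, 5]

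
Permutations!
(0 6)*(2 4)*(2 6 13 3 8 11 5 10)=[13, 1, 4, 8, 6, 10, 0, 7, 11, 9, 2, 5, 12, 3]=(0 13 3 8 11 5 10 2 4 6)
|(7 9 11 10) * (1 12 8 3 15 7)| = |(1 12 8 3 15 7 9 11 10)| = 9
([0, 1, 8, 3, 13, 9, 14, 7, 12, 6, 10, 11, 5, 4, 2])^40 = (2 6 5 8 14 9 12)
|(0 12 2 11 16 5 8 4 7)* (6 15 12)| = 11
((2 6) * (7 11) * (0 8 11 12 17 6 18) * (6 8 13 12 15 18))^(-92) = ((0 13 12 17 8 11 7 15 18)(2 6))^(-92) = (0 15 11 17 13 18 7 8 12)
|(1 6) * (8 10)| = 2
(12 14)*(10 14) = [0, 1, 2, 3, 4, 5, 6, 7, 8, 9, 14, 11, 10, 13, 12] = (10 14 12)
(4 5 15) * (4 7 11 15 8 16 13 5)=(5 8 16 13)(7 11 15)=[0, 1, 2, 3, 4, 8, 6, 11, 16, 9, 10, 15, 12, 5, 14, 7, 13]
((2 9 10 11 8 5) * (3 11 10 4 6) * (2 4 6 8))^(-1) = (2 11 3 6 9)(4 5 8)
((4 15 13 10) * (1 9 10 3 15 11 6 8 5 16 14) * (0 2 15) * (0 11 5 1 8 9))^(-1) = ((0 2 15 13 3 11 6 9 10 4 5 16 14 8 1))^(-1) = (0 1 8 14 16 5 4 10 9 6 11 3 13 15 2)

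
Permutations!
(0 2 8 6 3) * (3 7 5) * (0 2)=(2 8 6 7 5 3)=[0, 1, 8, 2, 4, 3, 7, 5, 6]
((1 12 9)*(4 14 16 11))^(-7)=(1 9 12)(4 14 16 11)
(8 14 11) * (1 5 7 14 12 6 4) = (1 5 7 14 11 8 12 6 4) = [0, 5, 2, 3, 1, 7, 4, 14, 12, 9, 10, 8, 6, 13, 11]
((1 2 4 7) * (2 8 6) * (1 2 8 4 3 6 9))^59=((1 4 7 2 3 6 8 9))^59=(1 2 8 4 3 9 7 6)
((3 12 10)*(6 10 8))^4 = ((3 12 8 6 10))^4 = (3 10 6 8 12)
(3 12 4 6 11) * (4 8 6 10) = [0, 1, 2, 12, 10, 5, 11, 7, 6, 9, 4, 3, 8] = (3 12 8 6 11)(4 10)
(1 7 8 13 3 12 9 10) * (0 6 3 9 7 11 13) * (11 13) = (0 6 3 12 7 8)(1 13 9 10) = [6, 13, 2, 12, 4, 5, 3, 8, 0, 10, 1, 11, 7, 9]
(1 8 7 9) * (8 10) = (1 10 8 7 9) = [0, 10, 2, 3, 4, 5, 6, 9, 7, 1, 8]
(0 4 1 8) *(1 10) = (0 4 10 1 8) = [4, 8, 2, 3, 10, 5, 6, 7, 0, 9, 1]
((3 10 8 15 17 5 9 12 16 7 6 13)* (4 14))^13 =((3 10 8 15 17 5 9 12 16 7 6 13)(4 14))^13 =(3 10 8 15 17 5 9 12 16 7 6 13)(4 14)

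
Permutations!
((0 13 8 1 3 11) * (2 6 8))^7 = ((0 13 2 6 8 1 3 11))^7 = (0 11 3 1 8 6 2 13)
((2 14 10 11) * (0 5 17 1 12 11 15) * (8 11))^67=((0 5 17 1 12 8 11 2 14 10 15))^67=(0 5 17 1 12 8 11 2 14 10 15)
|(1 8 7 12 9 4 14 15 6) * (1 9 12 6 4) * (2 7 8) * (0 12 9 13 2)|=12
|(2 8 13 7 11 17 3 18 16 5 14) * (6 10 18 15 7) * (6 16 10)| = |(2 8 13 16 5 14)(3 15 7 11 17)(10 18)| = 30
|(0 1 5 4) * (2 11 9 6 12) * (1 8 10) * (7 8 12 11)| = 9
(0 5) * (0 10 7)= (0 5 10 7)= [5, 1, 2, 3, 4, 10, 6, 0, 8, 9, 7]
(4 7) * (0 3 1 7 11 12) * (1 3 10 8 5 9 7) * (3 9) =[10, 1, 2, 9, 11, 3, 6, 4, 5, 7, 8, 12, 0] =(0 10 8 5 3 9 7 4 11 12)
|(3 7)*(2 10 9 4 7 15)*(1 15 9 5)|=20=|(1 15 2 10 5)(3 9 4 7)|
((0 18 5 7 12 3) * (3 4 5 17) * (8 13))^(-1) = ((0 18 17 3)(4 5 7 12)(8 13))^(-1) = (0 3 17 18)(4 12 7 5)(8 13)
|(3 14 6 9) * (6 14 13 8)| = 5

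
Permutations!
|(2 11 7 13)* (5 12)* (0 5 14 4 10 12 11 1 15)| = 8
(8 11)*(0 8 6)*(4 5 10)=(0 8 11 6)(4 5 10)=[8, 1, 2, 3, 5, 10, 0, 7, 11, 9, 4, 6]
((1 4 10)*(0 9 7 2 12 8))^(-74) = (0 12 7)(1 4 10)(2 9 8)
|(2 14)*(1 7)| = 2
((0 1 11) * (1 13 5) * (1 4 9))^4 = (0 9 13 1 5 11 4)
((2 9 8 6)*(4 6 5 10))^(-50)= ((2 9 8 5 10 4 6))^(-50)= (2 6 4 10 5 8 9)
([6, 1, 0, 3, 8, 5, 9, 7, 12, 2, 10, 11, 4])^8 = [0, 1, 2, 3, 12, 5, 6, 7, 4, 9, 10, 11, 8]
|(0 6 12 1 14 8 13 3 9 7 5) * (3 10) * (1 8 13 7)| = 6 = |(0 6 12 8 7 5)(1 14 13 10 3 9)|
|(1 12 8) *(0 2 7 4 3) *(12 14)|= |(0 2 7 4 3)(1 14 12 8)|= 20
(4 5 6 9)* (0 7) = [7, 1, 2, 3, 5, 6, 9, 0, 8, 4] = (0 7)(4 5 6 9)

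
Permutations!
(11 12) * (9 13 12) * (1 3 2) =(1 3 2)(9 13 12 11) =[0, 3, 1, 2, 4, 5, 6, 7, 8, 13, 10, 9, 11, 12]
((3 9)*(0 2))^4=(9)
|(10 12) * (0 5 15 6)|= |(0 5 15 6)(10 12)|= 4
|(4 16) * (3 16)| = 3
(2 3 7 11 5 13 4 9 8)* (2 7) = (2 3)(4 9 8 7 11 5 13) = [0, 1, 3, 2, 9, 13, 6, 11, 7, 8, 10, 5, 12, 4]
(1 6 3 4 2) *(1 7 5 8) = (1 6 3 4 2 7 5 8) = [0, 6, 7, 4, 2, 8, 3, 5, 1]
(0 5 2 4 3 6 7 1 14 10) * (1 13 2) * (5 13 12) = [13, 14, 4, 6, 3, 1, 7, 12, 8, 9, 0, 11, 5, 2, 10] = (0 13 2 4 3 6 7 12 5 1 14 10)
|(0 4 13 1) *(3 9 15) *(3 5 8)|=20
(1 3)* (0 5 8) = [5, 3, 2, 1, 4, 8, 6, 7, 0] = (0 5 8)(1 3)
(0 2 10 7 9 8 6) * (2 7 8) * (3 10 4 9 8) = (0 7 8 6)(2 4 9)(3 10) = [7, 1, 4, 10, 9, 5, 0, 8, 6, 2, 3]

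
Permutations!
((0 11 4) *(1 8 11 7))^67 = (0 7 1 8 11 4)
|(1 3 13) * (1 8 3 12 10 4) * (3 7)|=|(1 12 10 4)(3 13 8 7)|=4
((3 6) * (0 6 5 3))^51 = (0 6)(3 5) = ((0 6)(3 5))^51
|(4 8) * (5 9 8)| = 4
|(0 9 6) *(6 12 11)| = |(0 9 12 11 6)| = 5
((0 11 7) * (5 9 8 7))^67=(0 11 5 9 8 7)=((0 11 5 9 8 7))^67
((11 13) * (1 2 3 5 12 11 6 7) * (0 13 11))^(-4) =((0 13 6 7 1 2 3 5 12))^(-4) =(0 2 13 3 6 5 7 12 1)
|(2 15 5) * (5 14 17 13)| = |(2 15 14 17 13 5)| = 6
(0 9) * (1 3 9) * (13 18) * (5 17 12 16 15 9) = [1, 3, 2, 5, 4, 17, 6, 7, 8, 0, 10, 11, 16, 18, 14, 9, 15, 12, 13] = (0 1 3 5 17 12 16 15 9)(13 18)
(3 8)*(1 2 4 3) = (1 2 4 3 8) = [0, 2, 4, 8, 3, 5, 6, 7, 1]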